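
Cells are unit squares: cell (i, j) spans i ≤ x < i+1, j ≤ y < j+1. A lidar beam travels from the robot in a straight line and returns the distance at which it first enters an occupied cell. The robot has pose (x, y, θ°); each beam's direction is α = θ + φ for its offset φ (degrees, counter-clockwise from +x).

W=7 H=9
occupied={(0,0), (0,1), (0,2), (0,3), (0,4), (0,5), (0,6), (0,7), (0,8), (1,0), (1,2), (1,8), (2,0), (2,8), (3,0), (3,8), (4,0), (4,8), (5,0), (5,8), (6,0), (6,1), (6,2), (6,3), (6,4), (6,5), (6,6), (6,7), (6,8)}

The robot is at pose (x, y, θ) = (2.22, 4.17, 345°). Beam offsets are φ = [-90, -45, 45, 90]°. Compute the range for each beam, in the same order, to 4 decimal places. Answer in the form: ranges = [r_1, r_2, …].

ranges = [1.2113, 3.6604, 4.3648, 3.9651]

beam 1: φ=-90°, α=255°
  d=(-0.2588,-0.9659)  start (2,4)  tX=0.8500 tY=0.1760  stride 1/|dx|=3.8637 1/|dy|=1.0353
    cross y-line → (2,3), t=0.1760
    cross x-line → (1,3), t=0.8500
    cross y-line → (1,2), t=1.2113 (wall)
  → r_1 = 1.2113
beam 2: φ=-45°, α=300°
  d=(0.5000,-0.8660)  start (2,4)  tX=1.5600 tY=0.1963  stride 1/|dx|=2.0000 1/|dy|=1.1547
    cross y-line → (2,3), t=0.1963
    cross y-line → (2,2), t=1.3510
    cross x-line → (3,2), t=1.5600
    cross y-line → (3,1), t=2.5057
    cross x-line → (4,1), t=3.5600
    cross y-line → (4,0), t=3.6604 (wall)
  → r_2 = 3.6604
beam 3: φ=45°, α=30°
  d=(0.8660,0.5000)  start (2,4)  tX=0.9007 tY=1.6600  stride 1/|dx|=1.1547 1/|dy|=2.0000
    cross x-line → (3,4), t=0.9007
    cross y-line → (3,5), t=1.6600
    cross x-line → (4,5), t=2.0554
    cross x-line → (5,5), t=3.2101
    cross y-line → (5,6), t=3.6600
    cross x-line → (6,6), t=4.3648 (wall)
  → r_3 = 4.3648
beam 4: φ=90°, α=75°
  d=(0.2588,0.9659)  start (2,4)  tX=3.0137 tY=0.8593  stride 1/|dx|=3.8637 1/|dy|=1.0353
    cross y-line → (2,5), t=0.8593
    cross y-line → (2,6), t=1.8946
    cross y-line → (2,7), t=2.9298
    cross x-line → (3,7), t=3.0137
    cross y-line → (3,8), t=3.9651 (wall)
  → r_4 = 3.9651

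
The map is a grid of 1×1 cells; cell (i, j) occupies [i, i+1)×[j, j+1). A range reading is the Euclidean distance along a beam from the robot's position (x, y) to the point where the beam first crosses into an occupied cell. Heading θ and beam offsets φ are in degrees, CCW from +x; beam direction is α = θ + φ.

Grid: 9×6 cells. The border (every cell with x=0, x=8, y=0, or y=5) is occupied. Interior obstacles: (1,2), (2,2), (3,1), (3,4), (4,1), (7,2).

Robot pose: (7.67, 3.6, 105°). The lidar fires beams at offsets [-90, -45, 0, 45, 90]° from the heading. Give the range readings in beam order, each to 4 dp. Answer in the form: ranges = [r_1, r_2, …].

beam 1: φ=-90°, α=15°
  dir = (cos 15°, sin 15°) = (0.9659, 0.2588); from cell (7,3)
  next x-line at t=0.3416, next y-line at t=1.5455; Δt_x=1.0353, Δt_y=3.8637
    x: enter (8,3) at t=0.3416 ← occupied
  → r_1 = 0.3416
beam 2: φ=-45°, α=60°
  dir = (cos 60°, sin 60°) = (0.5000, 0.8660); from cell (7,3)
  next x-line at t=0.6600, next y-line at t=0.4619; Δt_x=2.0000, Δt_y=1.1547
    y: enter (7,4) at t=0.4619
    x: enter (8,4) at t=0.6600 ← occupied
  → r_2 = 0.6600
beam 3: φ=0°, α=105°
  dir = (cos 105°, sin 105°) = (-0.2588, 0.9659); from cell (7,3)
  next x-line at t=2.5887, next y-line at t=0.4141; Δt_x=3.8637, Δt_y=1.0353
    y: enter (7,4) at t=0.4141
    y: enter (7,5) at t=1.4494 ← occupied
  → r_3 = 1.4494
beam 4: φ=45°, α=150°
  dir = (cos 150°, sin 150°) = (-0.8660, 0.5000); from cell (7,3)
  next x-line at t=0.7736, next y-line at t=0.8000; Δt_x=1.1547, Δt_y=2.0000
    x: enter (6,3) at t=0.7736
    y: enter (6,4) at t=0.8000
    x: enter (5,4) at t=1.9283
    y: enter (5,5) at t=2.8000 ← occupied
  → r_4 = 2.8000
beam 5: φ=90°, α=195°
  dir = (cos 195°, sin 195°) = (-0.9659, -0.2588); from cell (7,3)
  next x-line at t=0.6936, next y-line at t=2.3182; Δt_x=1.0353, Δt_y=3.8637
    x: enter (6,3) at t=0.6936
    x: enter (5,3) at t=1.7289
    y: enter (5,2) at t=2.3182
    x: enter (4,2) at t=2.7642
    x: enter (3,2) at t=3.7995
    x: enter (2,2) at t=4.8347 ← occupied
  → r_5 = 4.8347

ranges = [0.3416, 0.6600, 1.4494, 2.8000, 4.8347]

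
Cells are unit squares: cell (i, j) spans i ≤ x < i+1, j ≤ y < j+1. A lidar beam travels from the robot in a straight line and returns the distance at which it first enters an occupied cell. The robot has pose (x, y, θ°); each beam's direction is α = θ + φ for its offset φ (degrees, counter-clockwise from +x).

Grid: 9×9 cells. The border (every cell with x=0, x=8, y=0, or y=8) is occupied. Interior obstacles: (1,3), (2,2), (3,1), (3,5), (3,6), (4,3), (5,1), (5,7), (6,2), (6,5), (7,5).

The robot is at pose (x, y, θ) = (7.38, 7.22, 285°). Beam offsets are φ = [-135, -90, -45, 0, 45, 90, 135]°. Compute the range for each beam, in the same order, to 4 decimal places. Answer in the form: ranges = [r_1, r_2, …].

ranges = [1.5600, 3.4992, 1.4087, 1.2630, 0.7159, 0.6419, 0.9007]

beam 1: φ=-135°, α=150°
  dir = (cos 150°, sin 150°) = (-0.8660, 0.5000); from cell (7,7)
  next x-line at t=0.4388, next y-line at t=1.5600; Δt_x=1.1547, Δt_y=2.0000
    x: enter (6,7) at t=0.4388
    y: enter (6,8) at t=1.5600 ← occupied
  → r_1 = 1.5600
beam 2: φ=-90°, α=195°
  dir = (cos 195°, sin 195°) = (-0.9659, -0.2588); from cell (7,7)
  next x-line at t=0.3934, next y-line at t=0.8500; Δt_x=1.0353, Δt_y=3.8637
    x: enter (6,7) at t=0.3934
    y: enter (6,6) at t=0.8500
    x: enter (5,6) at t=1.4287
    x: enter (4,6) at t=2.4640
    x: enter (3,6) at t=3.4992 ← occupied
  → r_2 = 3.4992
beam 3: φ=-45°, α=240°
  dir = (cos 240°, sin 240°) = (-0.5000, -0.8660); from cell (7,7)
  next x-line at t=0.7600, next y-line at t=0.2540; Δt_x=2.0000, Δt_y=1.1547
    y: enter (7,6) at t=0.2540
    x: enter (6,6) at t=0.7600
    y: enter (6,5) at t=1.4087 ← occupied
  → r_3 = 1.4087
beam 4: φ=0°, α=285°
  dir = (cos 285°, sin 285°) = (0.2588, -0.9659); from cell (7,7)
  next x-line at t=2.3955, next y-line at t=0.2278; Δt_x=3.8637, Δt_y=1.0353
    y: enter (7,6) at t=0.2278
    y: enter (7,5) at t=1.2630 ← occupied
  → r_4 = 1.2630
beam 5: φ=45°, α=330°
  dir = (cos 330°, sin 330°) = (0.8660, -0.5000); from cell (7,7)
  next x-line at t=0.7159, next y-line at t=0.4400; Δt_x=1.1547, Δt_y=2.0000
    y: enter (7,6) at t=0.4400
    x: enter (8,6) at t=0.7159 ← occupied
  → r_5 = 0.7159
beam 6: φ=90°, α=15°
  dir = (cos 15°, sin 15°) = (0.9659, 0.2588); from cell (7,7)
  next x-line at t=0.6419, next y-line at t=3.0137; Δt_x=1.0353, Δt_y=3.8637
    x: enter (8,7) at t=0.6419 ← occupied
  → r_6 = 0.6419
beam 7: φ=135°, α=60°
  dir = (cos 60°, sin 60°) = (0.5000, 0.8660); from cell (7,7)
  next x-line at t=1.2400, next y-line at t=0.9007; Δt_x=2.0000, Δt_y=1.1547
    y: enter (7,8) at t=0.9007 ← occupied
  → r_7 = 0.9007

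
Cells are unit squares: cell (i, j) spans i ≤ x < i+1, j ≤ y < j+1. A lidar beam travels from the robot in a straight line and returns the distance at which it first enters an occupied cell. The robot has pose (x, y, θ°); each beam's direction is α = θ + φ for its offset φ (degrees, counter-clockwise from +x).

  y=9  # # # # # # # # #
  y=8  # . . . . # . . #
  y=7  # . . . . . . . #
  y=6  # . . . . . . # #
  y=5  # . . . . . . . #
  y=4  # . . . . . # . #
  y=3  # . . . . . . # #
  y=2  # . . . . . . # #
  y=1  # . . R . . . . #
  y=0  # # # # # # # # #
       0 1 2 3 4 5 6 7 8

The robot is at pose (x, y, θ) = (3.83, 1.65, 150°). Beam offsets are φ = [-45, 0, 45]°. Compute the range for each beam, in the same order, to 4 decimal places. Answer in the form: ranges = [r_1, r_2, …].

beam 1: φ=-45°, α=105°
  d=(-0.2588,0.9659)  start (3,1)  tX=3.2069 tY=0.3623  stride 1/|dx|=3.8637 1/|dy|=1.0353
    cross y-line → (3,2), t=0.3623
    cross y-line → (3,3), t=1.3976
    cross y-line → (3,4), t=2.4329
    cross x-line → (2,4), t=3.2069
    cross y-line → (2,5), t=3.4682
    cross y-line → (2,6), t=4.5035
    cross y-line → (2,7), t=5.5387
    cross y-line → (2,8), t=6.5740
    cross x-line → (1,8), t=7.0706
    cross y-line → (1,9), t=7.6093 (wall)
  → r_1 = 7.6093
beam 2: φ=0°, α=150°
  d=(-0.8660,0.5000)  start (3,1)  tX=0.9584 tY=0.7000  stride 1/|dx|=1.1547 1/|dy|=2.0000
    cross y-line → (3,2), t=0.7000
    cross x-line → (2,2), t=0.9584
    cross x-line → (1,2), t=2.1131
    cross y-line → (1,3), t=2.7000
    cross x-line → (0,3), t=3.2678 (wall)
  → r_2 = 3.2678
beam 3: φ=45°, α=195°
  d=(-0.9659,-0.2588)  start (3,1)  tX=0.8593 tY=2.5114  stride 1/|dx|=1.0353 1/|dy|=3.8637
    cross x-line → (2,1), t=0.8593
    cross x-line → (1,1), t=1.8946
    cross y-line → (1,0), t=2.5114 (wall)
  → r_3 = 2.5114

ranges = [7.6093, 3.2678, 2.5114]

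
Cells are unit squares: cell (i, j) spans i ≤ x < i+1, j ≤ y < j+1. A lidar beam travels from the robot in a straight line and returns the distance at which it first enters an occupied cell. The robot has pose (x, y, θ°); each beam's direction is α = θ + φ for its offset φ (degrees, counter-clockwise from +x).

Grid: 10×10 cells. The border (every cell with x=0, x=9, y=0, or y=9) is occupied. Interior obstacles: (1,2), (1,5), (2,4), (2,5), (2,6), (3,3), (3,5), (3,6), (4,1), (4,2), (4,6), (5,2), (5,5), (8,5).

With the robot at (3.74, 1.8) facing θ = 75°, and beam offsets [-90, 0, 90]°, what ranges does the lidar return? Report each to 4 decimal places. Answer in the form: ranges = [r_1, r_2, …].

ranges = [0.2692, 1.0046, 1.8014]

beam 1: φ=-90°, α=345°
  dir = (cos 345°, sin 345°) = (0.9659, -0.2588); from cell (3,1)
  next x-line at t=0.2692, next y-line at t=3.0910; Δt_x=1.0353, Δt_y=3.8637
    x: enter (4,1) at t=0.2692 ← occupied
  → r_1 = 0.2692
beam 2: φ=0°, α=75°
  dir = (cos 75°, sin 75°) = (0.2588, 0.9659); from cell (3,1)
  next x-line at t=1.0046, next y-line at t=0.2071; Δt_x=3.8637, Δt_y=1.0353
    y: enter (3,2) at t=0.2071
    x: enter (4,2) at t=1.0046 ← occupied
  → r_2 = 1.0046
beam 3: φ=90°, α=165°
  dir = (cos 165°, sin 165°) = (-0.9659, 0.2588); from cell (3,1)
  next x-line at t=0.7661, next y-line at t=0.7727; Δt_x=1.0353, Δt_y=3.8637
    x: enter (2,1) at t=0.7661
    y: enter (2,2) at t=0.7727
    x: enter (1,2) at t=1.8014 ← occupied
  → r_3 = 1.8014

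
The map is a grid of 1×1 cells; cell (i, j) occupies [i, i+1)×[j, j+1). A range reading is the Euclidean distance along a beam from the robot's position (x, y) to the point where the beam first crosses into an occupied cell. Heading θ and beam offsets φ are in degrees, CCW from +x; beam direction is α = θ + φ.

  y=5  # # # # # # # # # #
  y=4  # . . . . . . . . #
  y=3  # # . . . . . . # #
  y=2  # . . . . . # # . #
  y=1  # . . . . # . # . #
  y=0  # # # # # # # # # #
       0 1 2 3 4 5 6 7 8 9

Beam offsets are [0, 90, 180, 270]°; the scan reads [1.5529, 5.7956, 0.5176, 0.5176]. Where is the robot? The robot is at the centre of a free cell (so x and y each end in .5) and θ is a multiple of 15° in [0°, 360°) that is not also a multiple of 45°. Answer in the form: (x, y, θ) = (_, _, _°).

(x, y, θ) = (7.5, 3.5, 75°)

Candidates: 26 free-cell centres × 16 headings = 416 poses. Raycast each; keep the one whose scan matches to 4 dp.
  (7.5, 4.5, 195°): beam 1 = 5.6940 ≠ 1.5529 ✗
  (3.5, 1.5, 165°): beam 1 = 2.5882 ≠ 1.5529 ✗
  (7.5, 4.5, 150°): beam 1 = 1.0000 ≠ 1.5529 ✗
  …
  (7.5, 3.5, 75°): r_1=1.5529, r_2=5.7956, r_3=0.5176, r_4=0.5176 — all match ✓
No second candidate reproduces the full scan.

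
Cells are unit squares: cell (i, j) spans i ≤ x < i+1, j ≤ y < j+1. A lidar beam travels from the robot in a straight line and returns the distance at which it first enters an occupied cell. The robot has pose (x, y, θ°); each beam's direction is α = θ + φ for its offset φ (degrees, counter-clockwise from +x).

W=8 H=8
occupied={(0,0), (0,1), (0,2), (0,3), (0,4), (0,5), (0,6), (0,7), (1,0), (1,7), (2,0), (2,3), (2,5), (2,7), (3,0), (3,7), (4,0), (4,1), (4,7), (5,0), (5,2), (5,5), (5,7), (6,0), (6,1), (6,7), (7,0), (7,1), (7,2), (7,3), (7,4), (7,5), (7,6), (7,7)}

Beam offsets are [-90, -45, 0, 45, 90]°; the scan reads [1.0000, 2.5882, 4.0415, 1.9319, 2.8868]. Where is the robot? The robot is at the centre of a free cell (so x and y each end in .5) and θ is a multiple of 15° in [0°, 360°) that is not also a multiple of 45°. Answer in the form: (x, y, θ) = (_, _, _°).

(x, y, θ) = (3.5, 4.5, 330°)

Enumerate (i+0.5, j+0.5, θ) over the 30 free cells and 16 admissible headings. For each, cast all 5 beams and compare to the given ranges.
  (6.5, 5.5, 75°): beam 1 = 0.5176 ≠ 1.0000 ✗
  (6.5, 3.5, 150°): beam 2 = 1.9319 ≠ 2.5882 ✗
  (3.5, 3.5, 300°): beam 1 = 0.5774 ≠ 1.0000 ✗
  (6.5, 2.5, 240°): beam 1 = 0.5774 ≠ 1.0000 ✗
  …
  (3.5, 4.5, 330°): r_1=1.0000, r_2=2.5882, r_3=4.0415, r_4=1.9319, r_5=2.8868 — all match ✓
No second candidate reproduces the full scan.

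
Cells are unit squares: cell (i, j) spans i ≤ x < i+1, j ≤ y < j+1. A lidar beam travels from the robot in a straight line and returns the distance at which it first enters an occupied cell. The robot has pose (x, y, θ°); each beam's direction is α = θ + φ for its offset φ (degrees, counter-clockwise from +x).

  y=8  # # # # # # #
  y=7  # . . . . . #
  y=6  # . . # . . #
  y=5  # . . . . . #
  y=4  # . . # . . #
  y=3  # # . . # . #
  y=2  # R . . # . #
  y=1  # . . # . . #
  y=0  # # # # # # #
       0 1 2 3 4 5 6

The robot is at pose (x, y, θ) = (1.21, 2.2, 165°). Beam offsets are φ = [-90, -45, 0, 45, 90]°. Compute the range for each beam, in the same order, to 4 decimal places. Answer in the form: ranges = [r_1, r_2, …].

beam 1: φ=-90°, α=75°
  d=(0.2588,0.9659)  start (1,2)  tX=3.0523 tY=0.8282  stride 1/|dx|=3.8637 1/|dy|=1.0353
    cross y-line → (1,3), t=0.8282 (wall)
  → r_1 = 0.8282
beam 2: φ=-45°, α=120°
  d=(-0.5000,0.8660)  start (1,2)  tX=0.4200 tY=0.9238  stride 1/|dx|=2.0000 1/|dy|=1.1547
    cross x-line → (0,2), t=0.4200 (wall)
  → r_2 = 0.4200
beam 3: φ=0°, α=165°
  d=(-0.9659,0.2588)  start (1,2)  tX=0.2174 tY=3.0910  stride 1/|dx|=1.0353 1/|dy|=3.8637
    cross x-line → (0,2), t=0.2174 (wall)
  → r_3 = 0.2174
beam 4: φ=45°, α=210°
  d=(-0.8660,-0.5000)  start (1,2)  tX=0.2425 tY=0.4000  stride 1/|dx|=1.1547 1/|dy|=2.0000
    cross x-line → (0,2), t=0.2425 (wall)
  → r_4 = 0.2425
beam 5: φ=90°, α=255°
  d=(-0.2588,-0.9659)  start (1,2)  tX=0.8114 tY=0.2071  stride 1/|dx|=3.8637 1/|dy|=1.0353
    cross y-line → (1,1), t=0.2071
    cross x-line → (0,1), t=0.8114 (wall)
  → r_5 = 0.8114

ranges = [0.8282, 0.4200, 0.2174, 0.2425, 0.8114]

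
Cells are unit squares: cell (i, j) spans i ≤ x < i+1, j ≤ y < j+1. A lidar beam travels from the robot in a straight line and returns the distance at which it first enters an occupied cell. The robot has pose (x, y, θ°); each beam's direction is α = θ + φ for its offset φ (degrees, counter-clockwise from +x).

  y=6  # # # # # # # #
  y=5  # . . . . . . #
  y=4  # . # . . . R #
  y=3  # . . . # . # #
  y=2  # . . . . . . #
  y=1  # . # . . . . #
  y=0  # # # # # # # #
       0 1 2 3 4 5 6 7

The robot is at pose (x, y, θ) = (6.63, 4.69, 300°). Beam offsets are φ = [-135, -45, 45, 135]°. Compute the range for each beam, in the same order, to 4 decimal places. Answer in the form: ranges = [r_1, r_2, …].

beam 1: φ=-135°, α=165°
  dir = (cos 165°, sin 165°) = (-0.9659, 0.2588); from cell (6,4)
  next x-line at t=0.6522, next y-line at t=1.1977; Δt_x=1.0353, Δt_y=3.8637
    x: enter (5,4) at t=0.6522
    y: enter (5,5) at t=1.1977
    x: enter (4,5) at t=1.6875
    x: enter (3,5) at t=2.7228
    x: enter (2,5) at t=3.7581
    x: enter (1,5) at t=4.7933
    y: enter (1,6) at t=5.0615 ← occupied
  → r_1 = 5.0615
beam 2: φ=-45°, α=255°
  dir = (cos 255°, sin 255°) = (-0.2588, -0.9659); from cell (6,4)
  next x-line at t=2.4341, next y-line at t=0.7143; Δt_x=3.8637, Δt_y=1.0353
    y: enter (6,3) at t=0.7143 ← occupied
  → r_2 = 0.7143
beam 3: φ=45°, α=345°
  dir = (cos 345°, sin 345°) = (0.9659, -0.2588); from cell (6,4)
  next x-line at t=0.3831, next y-line at t=2.6660; Δt_x=1.0353, Δt_y=3.8637
    x: enter (7,4) at t=0.3831 ← occupied
  → r_3 = 0.3831
beam 4: φ=135°, α=75°
  dir = (cos 75°, sin 75°) = (0.2588, 0.9659); from cell (6,4)
  next x-line at t=1.4296, next y-line at t=0.3209; Δt_x=3.8637, Δt_y=1.0353
    y: enter (6,5) at t=0.3209
    y: enter (6,6) at t=1.3562 ← occupied
  → r_4 = 1.3562

ranges = [5.0615, 0.7143, 0.3831, 1.3562]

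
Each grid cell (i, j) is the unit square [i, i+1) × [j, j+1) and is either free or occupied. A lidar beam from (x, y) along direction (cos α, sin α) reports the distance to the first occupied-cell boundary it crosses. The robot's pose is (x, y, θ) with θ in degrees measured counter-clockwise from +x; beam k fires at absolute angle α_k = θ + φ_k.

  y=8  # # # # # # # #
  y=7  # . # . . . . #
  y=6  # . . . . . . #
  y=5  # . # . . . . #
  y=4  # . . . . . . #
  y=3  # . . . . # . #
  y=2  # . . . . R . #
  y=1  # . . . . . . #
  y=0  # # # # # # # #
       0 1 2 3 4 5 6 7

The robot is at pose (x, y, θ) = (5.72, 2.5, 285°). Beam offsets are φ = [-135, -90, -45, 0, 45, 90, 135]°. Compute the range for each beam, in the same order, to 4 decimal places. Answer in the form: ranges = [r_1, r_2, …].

ranges = [5.4502, 4.8865, 1.7321, 1.5529, 1.4780, 1.3252, 2.5600]

beam 1: φ=-135°, α=150°
  d=(-0.8660,0.5000)  start (5,2)  tX=0.8314 tY=1.0000  stride 1/|dx|=1.1547 1/|dy|=2.0000
    cross x-line → (4,2), t=0.8314
    cross y-line → (4,3), t=1.0000
    cross x-line → (3,3), t=1.9861
    cross y-line → (3,4), t=3.0000
    cross x-line → (2,4), t=3.1408
    cross x-line → (1,4), t=4.2955
    cross y-line → (1,5), t=5.0000
    cross x-line → (0,5), t=5.4502 (wall)
  → r_1 = 5.4502
beam 2: φ=-90°, α=195°
  d=(-0.9659,-0.2588)  start (5,2)  tX=0.7454 tY=1.9319  stride 1/|dx|=1.0353 1/|dy|=3.8637
    cross x-line → (4,2), t=0.7454
    cross x-line → (3,2), t=1.7807
    cross y-line → (3,1), t=1.9319
    cross x-line → (2,1), t=2.8160
    cross x-line → (1,1), t=3.8512
    cross x-line → (0,1), t=4.8865 (wall)
  → r_2 = 4.8865
beam 3: φ=-45°, α=240°
  d=(-0.5000,-0.8660)  start (5,2)  tX=1.4400 tY=0.5774  stride 1/|dx|=2.0000 1/|dy|=1.1547
    cross y-line → (5,1), t=0.5774
    cross x-line → (4,1), t=1.4400
    cross y-line → (4,0), t=1.7321 (wall)
  → r_3 = 1.7321
beam 4: φ=0°, α=285°
  d=(0.2588,-0.9659)  start (5,2)  tX=1.0818 tY=0.5176  stride 1/|dx|=3.8637 1/|dy|=1.0353
    cross y-line → (5,1), t=0.5176
    cross x-line → (6,1), t=1.0818
    cross y-line → (6,0), t=1.5529 (wall)
  → r_4 = 1.5529
beam 5: φ=45°, α=330°
  d=(0.8660,-0.5000)  start (5,2)  tX=0.3233 tY=1.0000  stride 1/|dx|=1.1547 1/|dy|=2.0000
    cross x-line → (6,2), t=0.3233
    cross y-line → (6,1), t=1.0000
    cross x-line → (7,1), t=1.4780 (wall)
  → r_5 = 1.4780
beam 6: φ=90°, α=15°
  d=(0.9659,0.2588)  start (5,2)  tX=0.2899 tY=1.9319  stride 1/|dx|=1.0353 1/|dy|=3.8637
    cross x-line → (6,2), t=0.2899
    cross x-line → (7,2), t=1.3252 (wall)
  → r_6 = 1.3252
beam 7: φ=135°, α=60°
  d=(0.5000,0.8660)  start (5,2)  tX=0.5600 tY=0.5774  stride 1/|dx|=2.0000 1/|dy|=1.1547
    cross x-line → (6,2), t=0.5600
    cross y-line → (6,3), t=0.5774
    cross y-line → (6,4), t=1.7321
    cross x-line → (7,4), t=2.5600 (wall)
  → r_7 = 2.5600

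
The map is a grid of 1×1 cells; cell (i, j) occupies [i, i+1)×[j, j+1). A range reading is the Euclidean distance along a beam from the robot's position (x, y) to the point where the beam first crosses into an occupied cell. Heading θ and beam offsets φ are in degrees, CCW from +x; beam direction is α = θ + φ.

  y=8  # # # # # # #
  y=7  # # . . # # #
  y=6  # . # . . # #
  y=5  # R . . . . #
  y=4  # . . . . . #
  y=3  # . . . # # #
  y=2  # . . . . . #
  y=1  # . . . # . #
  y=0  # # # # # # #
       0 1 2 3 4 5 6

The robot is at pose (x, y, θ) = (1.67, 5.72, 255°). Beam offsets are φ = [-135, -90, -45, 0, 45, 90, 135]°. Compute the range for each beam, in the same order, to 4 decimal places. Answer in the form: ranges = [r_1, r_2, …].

beam 1: φ=-135°, α=120°
  dir = (cos 120°, sin 120°) = (-0.5000, 0.8660); from cell (1,5)
  next x-line at t=1.3400, next y-line at t=0.3233; Δt_x=2.0000, Δt_y=1.1547
    y: enter (1,6) at t=0.3233
    x: enter (0,6) at t=1.3400 ← occupied
  → r_1 = 1.3400
beam 2: φ=-90°, α=165°
  dir = (cos 165°, sin 165°) = (-0.9659, 0.2588); from cell (1,5)
  next x-line at t=0.6936, next y-line at t=1.0818; Δt_x=1.0353, Δt_y=3.8637
    x: enter (0,5) at t=0.6936 ← occupied
  → r_2 = 0.6936
beam 3: φ=-45°, α=210°
  dir = (cos 210°, sin 210°) = (-0.8660, -0.5000); from cell (1,5)
  next x-line at t=0.7736, next y-line at t=1.4400; Δt_x=1.1547, Δt_y=2.0000
    x: enter (0,5) at t=0.7736 ← occupied
  → r_3 = 0.7736
beam 4: φ=0°, α=255°
  dir = (cos 255°, sin 255°) = (-0.2588, -0.9659); from cell (1,5)
  next x-line at t=2.5887, next y-line at t=0.7454; Δt_x=3.8637, Δt_y=1.0353
    y: enter (1,4) at t=0.7454
    y: enter (1,3) at t=1.7807
    x: enter (0,3) at t=2.5887 ← occupied
  → r_4 = 2.5887
beam 5: φ=45°, α=300°
  dir = (cos 300°, sin 300°) = (0.5000, -0.8660); from cell (1,5)
  next x-line at t=0.6600, next y-line at t=0.8314; Δt_x=2.0000, Δt_y=1.1547
    x: enter (2,5) at t=0.6600
    y: enter (2,4) at t=0.8314
    y: enter (2,3) at t=1.9861
    x: enter (3,3) at t=2.6600
    y: enter (3,2) at t=3.1408
    y: enter (3,1) at t=4.2955
    x: enter (4,1) at t=4.6600 ← occupied
  → r_5 = 4.6600
beam 6: φ=90°, α=345°
  dir = (cos 345°, sin 345°) = (0.9659, -0.2588); from cell (1,5)
  next x-line at t=0.3416, next y-line at t=2.7819; Δt_x=1.0353, Δt_y=3.8637
    x: enter (2,5) at t=0.3416
    x: enter (3,5) at t=1.3769
    x: enter (4,5) at t=2.4122
    y: enter (4,4) at t=2.7819
    x: enter (5,4) at t=3.4475
    x: enter (6,4) at t=4.4827 ← occupied
  → r_6 = 4.4827
beam 7: φ=135°, α=30°
  dir = (cos 30°, sin 30°) = (0.8660, 0.5000); from cell (1,5)
  next x-line at t=0.3811, next y-line at t=0.5600; Δt_x=1.1547, Δt_y=2.0000
    x: enter (2,5) at t=0.3811
    y: enter (2,6) at t=0.5600 ← occupied
  → r_7 = 0.5600

ranges = [1.3400, 0.6936, 0.7736, 2.5887, 4.6600, 4.4827, 0.5600]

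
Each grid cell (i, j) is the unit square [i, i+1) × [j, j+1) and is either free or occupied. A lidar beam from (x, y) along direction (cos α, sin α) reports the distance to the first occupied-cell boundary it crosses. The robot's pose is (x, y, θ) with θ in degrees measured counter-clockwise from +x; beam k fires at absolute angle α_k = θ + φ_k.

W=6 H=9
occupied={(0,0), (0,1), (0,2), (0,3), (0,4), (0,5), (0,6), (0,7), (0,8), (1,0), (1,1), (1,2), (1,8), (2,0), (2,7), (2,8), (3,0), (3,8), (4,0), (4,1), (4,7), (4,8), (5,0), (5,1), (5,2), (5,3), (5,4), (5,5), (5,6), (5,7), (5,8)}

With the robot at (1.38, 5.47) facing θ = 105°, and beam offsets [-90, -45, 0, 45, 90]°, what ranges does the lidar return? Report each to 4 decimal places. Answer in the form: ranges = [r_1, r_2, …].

ranges = [3.7477, 1.7667, 1.4682, 0.4388, 0.3934]

beam 1: φ=-90°, α=15°
  cosα=0.9659 sinα=0.2588 | (1,5) | tMaxX 0.6419 tMaxY 2.0478 | tΔX 1.0353 tΔY 3.8637
    t=0.6419 [x] (2,5)
    t=1.6771 [x] (3,5)
    t=2.0478 [y] (3,6)
    t=2.7124 [x] (4,6)
    t=3.7477 [x] (5,6) — stop
  → r_1 = 3.7477
beam 2: φ=-45°, α=60°
  cosα=0.5000 sinα=0.8660 | (1,5) | tMaxX 1.2400 tMaxY 0.6120 | tΔX 2.0000 tΔY 1.1547
    t=0.6120 [y] (1,6)
    t=1.2400 [x] (2,6)
    t=1.7667 [y] (2,7) — stop
  → r_2 = 1.7667
beam 3: φ=0°, α=105°
  cosα=-0.2588 sinα=0.9659 | (1,5) | tMaxX 1.4682 tMaxY 0.5487 | tΔX 3.8637 tΔY 1.0353
    t=0.5487 [y] (1,6)
    t=1.4682 [x] (0,6) — stop
  → r_3 = 1.4682
beam 4: φ=45°, α=150°
  cosα=-0.8660 sinα=0.5000 | (1,5) | tMaxX 0.4388 tMaxY 1.0600 | tΔX 1.1547 tΔY 2.0000
    t=0.4388 [x] (0,5) — stop
  → r_4 = 0.4388
beam 5: φ=90°, α=195°
  cosα=-0.9659 sinα=-0.2588 | (1,5) | tMaxX 0.3934 tMaxY 1.8159 | tΔX 1.0353 tΔY 3.8637
    t=0.3934 [x] (0,5) — stop
  → r_5 = 0.3934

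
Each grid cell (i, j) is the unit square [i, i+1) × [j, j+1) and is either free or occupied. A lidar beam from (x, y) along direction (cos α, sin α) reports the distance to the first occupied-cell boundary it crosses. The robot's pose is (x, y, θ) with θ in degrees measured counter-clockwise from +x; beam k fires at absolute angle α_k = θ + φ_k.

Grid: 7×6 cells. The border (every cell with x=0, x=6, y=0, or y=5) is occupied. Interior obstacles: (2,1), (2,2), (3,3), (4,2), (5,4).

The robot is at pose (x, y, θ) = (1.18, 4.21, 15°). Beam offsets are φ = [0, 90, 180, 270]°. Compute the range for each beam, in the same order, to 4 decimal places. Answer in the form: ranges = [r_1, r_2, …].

beam 1: φ=0°, α=15°
  dir = (cos 15°, sin 15°) = (0.9659, 0.2588); from cell (1,4)
  next x-line at t=0.8489, next y-line at t=3.0523; Δt_x=1.0353, Δt_y=3.8637
    x: enter (2,4) at t=0.8489
    x: enter (3,4) at t=1.8842
    x: enter (4,4) at t=2.9195
    y: enter (4,5) at t=3.0523 ← occupied
  → r_1 = 3.0523
beam 2: φ=90°, α=105°
  dir = (cos 105°, sin 105°) = (-0.2588, 0.9659); from cell (1,4)
  next x-line at t=0.6955, next y-line at t=0.8179; Δt_x=3.8637, Δt_y=1.0353
    x: enter (0,4) at t=0.6955 ← occupied
  → r_2 = 0.6955
beam 3: φ=180°, α=195°
  dir = (cos 195°, sin 195°) = (-0.9659, -0.2588); from cell (1,4)
  next x-line at t=0.1863, next y-line at t=0.8114; Δt_x=1.0353, Δt_y=3.8637
    x: enter (0,4) at t=0.1863 ← occupied
  → r_3 = 0.1863
beam 4: φ=270°, α=285°
  dir = (cos 285°, sin 285°) = (0.2588, -0.9659); from cell (1,4)
  next x-line at t=3.1682, next y-line at t=0.2174; Δt_x=3.8637, Δt_y=1.0353
    y: enter (1,3) at t=0.2174
    y: enter (1,2) at t=1.2527
    y: enter (1,1) at t=2.2880
    x: enter (2,1) at t=3.1682 ← occupied
  → r_4 = 3.1682

ranges = [3.0523, 0.6955, 0.1863, 3.1682]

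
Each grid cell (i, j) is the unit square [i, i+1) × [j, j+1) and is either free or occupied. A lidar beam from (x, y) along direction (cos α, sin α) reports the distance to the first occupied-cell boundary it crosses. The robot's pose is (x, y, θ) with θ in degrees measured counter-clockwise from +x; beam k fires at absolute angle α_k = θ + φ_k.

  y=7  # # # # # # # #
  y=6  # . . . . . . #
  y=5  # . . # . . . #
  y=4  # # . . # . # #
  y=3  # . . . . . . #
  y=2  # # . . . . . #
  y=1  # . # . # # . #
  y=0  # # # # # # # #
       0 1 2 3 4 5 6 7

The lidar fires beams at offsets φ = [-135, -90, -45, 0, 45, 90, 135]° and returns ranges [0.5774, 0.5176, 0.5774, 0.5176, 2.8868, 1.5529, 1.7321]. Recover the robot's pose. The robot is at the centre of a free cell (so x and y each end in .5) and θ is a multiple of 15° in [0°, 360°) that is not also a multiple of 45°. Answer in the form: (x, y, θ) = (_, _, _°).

Enumerate (i+0.5, j+0.5, θ) over the 28 free cells and 16 admissible headings. For each, cast all 7 beams and compare to the given ranges.
  (6.5, 3.5, 285°): beam 1 = 1.7321 ≠ 0.5774 ✗
  (2.5, 2.5, 30°): beam 1 = 0.5176 ≠ 0.5774 ✗
  (1.5, 3.5, 195°): beam 5 = 0.5774 ≠ 2.8868 ✗
  …
  (1.5, 5.5, 285°): r_1=0.5774, r_2=0.5176, r_3=0.5774, r_4=0.5176, r_5=2.8868, r_6=1.5529, r_7=1.7321 — all match ✓
Only this pose fits every beam.

(x, y, θ) = (1.5, 5.5, 285°)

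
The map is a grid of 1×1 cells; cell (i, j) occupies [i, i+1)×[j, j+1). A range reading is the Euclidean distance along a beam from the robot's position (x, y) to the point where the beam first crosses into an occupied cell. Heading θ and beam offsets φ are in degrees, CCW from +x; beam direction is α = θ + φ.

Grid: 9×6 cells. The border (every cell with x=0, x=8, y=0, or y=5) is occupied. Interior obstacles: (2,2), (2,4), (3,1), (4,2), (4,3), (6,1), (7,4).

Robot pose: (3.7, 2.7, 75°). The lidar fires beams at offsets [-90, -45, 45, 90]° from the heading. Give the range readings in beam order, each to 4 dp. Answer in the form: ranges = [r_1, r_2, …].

beam 1: φ=-90°, α=345°
  d=(0.9659,-0.2588)  start (3,2)  tX=0.3106 tY=2.7046  stride 1/|dx|=1.0353 1/|dy|=3.8637
    cross x-line → (4,2), t=0.3106 (wall)
  → r_1 = 0.3106
beam 2: φ=-45°, α=30°
  d=(0.8660,0.5000)  start (3,2)  tX=0.3464 tY=0.6000  stride 1/|dx|=1.1547 1/|dy|=2.0000
    cross x-line → (4,2), t=0.3464 (wall)
  → r_2 = 0.3464
beam 3: φ=45°, α=120°
  d=(-0.5000,0.8660)  start (3,2)  tX=1.4000 tY=0.3464  stride 1/|dx|=2.0000 1/|dy|=1.1547
    cross y-line → (3,3), t=0.3464
    cross x-line → (2,3), t=1.4000
    cross y-line → (2,4), t=1.5011 (wall)
  → r_3 = 1.5011
beam 4: φ=90°, α=165°
  d=(-0.9659,0.2588)  start (3,2)  tX=0.7247 tY=1.1591  stride 1/|dx|=1.0353 1/|dy|=3.8637
    cross x-line → (2,2), t=0.7247 (wall)
  → r_4 = 0.7247

ranges = [0.3106, 0.3464, 1.5011, 0.7247]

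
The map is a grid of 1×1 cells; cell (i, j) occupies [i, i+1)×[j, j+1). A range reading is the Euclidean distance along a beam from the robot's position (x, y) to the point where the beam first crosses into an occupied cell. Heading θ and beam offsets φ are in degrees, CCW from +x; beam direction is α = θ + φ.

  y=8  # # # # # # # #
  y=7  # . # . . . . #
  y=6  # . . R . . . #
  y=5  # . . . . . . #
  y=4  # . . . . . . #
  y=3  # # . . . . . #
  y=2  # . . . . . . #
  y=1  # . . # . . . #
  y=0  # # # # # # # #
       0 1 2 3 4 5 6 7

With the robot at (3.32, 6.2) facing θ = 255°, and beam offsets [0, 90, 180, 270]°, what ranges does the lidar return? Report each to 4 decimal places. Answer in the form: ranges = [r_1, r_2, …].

ranges = [5.3834, 3.8098, 1.8635, 2.4018]

beam 1: φ=0°, α=255°
  d=(-0.2588,-0.9659)  start (3,6)  tX=1.2364 tY=0.2071  stride 1/|dx|=3.8637 1/|dy|=1.0353
    cross y-line → (3,5), t=0.2071
    cross x-line → (2,5), t=1.2364
    cross y-line → (2,4), t=1.2423
    cross y-line → (2,3), t=2.2776
    cross y-line → (2,2), t=3.3129
    cross y-line → (2,1), t=4.3482
    cross x-line → (1,1), t=5.1001
    cross y-line → (1,0), t=5.3834 (wall)
  → r_1 = 5.3834
beam 2: φ=90°, α=345°
  d=(0.9659,-0.2588)  start (3,6)  tX=0.7040 tY=0.7727  stride 1/|dx|=1.0353 1/|dy|=3.8637
    cross x-line → (4,6), t=0.7040
    cross y-line → (4,5), t=0.7727
    cross x-line → (5,5), t=1.7393
    cross x-line → (6,5), t=2.7745
    cross x-line → (7,5), t=3.8098 (wall)
  → r_2 = 3.8098
beam 3: φ=180°, α=75°
  d=(0.2588,0.9659)  start (3,6)  tX=2.6273 tY=0.8282  stride 1/|dx|=3.8637 1/|dy|=1.0353
    cross y-line → (3,7), t=0.8282
    cross y-line → (3,8), t=1.8635 (wall)
  → r_3 = 1.8635
beam 4: φ=270°, α=165°
  d=(-0.9659,0.2588)  start (3,6)  tX=0.3313 tY=3.0910  stride 1/|dx|=1.0353 1/|dy|=3.8637
    cross x-line → (2,6), t=0.3313
    cross x-line → (1,6), t=1.3666
    cross x-line → (0,6), t=2.4018 (wall)
  → r_4 = 2.4018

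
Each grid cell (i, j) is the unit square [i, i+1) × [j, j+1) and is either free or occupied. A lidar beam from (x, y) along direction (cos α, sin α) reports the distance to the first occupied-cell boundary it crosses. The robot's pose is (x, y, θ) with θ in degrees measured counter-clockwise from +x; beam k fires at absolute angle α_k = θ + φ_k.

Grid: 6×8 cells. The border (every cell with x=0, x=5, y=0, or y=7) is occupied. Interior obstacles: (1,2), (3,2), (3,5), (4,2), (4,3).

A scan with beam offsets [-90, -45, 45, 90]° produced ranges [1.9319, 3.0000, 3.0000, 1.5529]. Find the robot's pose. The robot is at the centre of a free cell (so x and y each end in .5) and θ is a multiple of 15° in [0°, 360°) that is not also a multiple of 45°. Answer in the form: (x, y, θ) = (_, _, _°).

(x, y, θ) = (1.5, 5.5, 345°)

Candidates: 19 free-cell centres × 16 headings = 304 poses. Raycast each; keep the one whose scan matches to 4 dp.
  (3.5, 6.5, 120°): beam 1 = 1.0000 ≠ 1.9319 ✗
  (2.5, 1.5, 285°): beam 1 = 1.5529 ≠ 1.9319 ✗
  (1.5, 6.5, 300°): beam 1 = 0.5774 ≠ 1.9319 ✗
  (1.5, 1.5, 30°): beam 1 = 0.5774 ≠ 1.9319 ✗
  …
  (1.5, 5.5, 345°): r_1=1.9319, r_2=3.0000, r_3=3.0000, r_4=1.5529 — all match ✓
No second candidate reproduces the full scan.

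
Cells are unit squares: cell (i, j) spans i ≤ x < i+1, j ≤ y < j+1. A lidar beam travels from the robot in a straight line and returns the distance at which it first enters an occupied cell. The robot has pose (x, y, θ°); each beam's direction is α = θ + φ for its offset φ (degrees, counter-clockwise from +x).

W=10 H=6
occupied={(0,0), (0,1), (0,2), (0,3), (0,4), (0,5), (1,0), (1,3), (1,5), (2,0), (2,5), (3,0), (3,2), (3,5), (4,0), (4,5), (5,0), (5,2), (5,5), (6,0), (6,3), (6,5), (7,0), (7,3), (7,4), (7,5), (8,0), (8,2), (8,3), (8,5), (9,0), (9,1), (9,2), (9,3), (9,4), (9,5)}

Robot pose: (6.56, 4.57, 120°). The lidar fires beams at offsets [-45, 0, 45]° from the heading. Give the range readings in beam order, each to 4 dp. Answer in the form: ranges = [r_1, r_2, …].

beam 1: φ=-45°, α=75°
  d=(0.2588,0.9659)  start (6,4)  tX=1.7000 tY=0.4452  stride 1/|dx|=3.8637 1/|dy|=1.0353
    cross y-line → (6,5), t=0.4452 (wall)
  → r_1 = 0.4452
beam 2: φ=0°, α=120°
  d=(-0.5000,0.8660)  start (6,4)  tX=1.1200 tY=0.4965  stride 1/|dx|=2.0000 1/|dy|=1.1547
    cross y-line → (6,5), t=0.4965 (wall)
  → r_2 = 0.4965
beam 3: φ=45°, α=165°
  d=(-0.9659,0.2588)  start (6,4)  tX=0.5798 tY=1.6614  stride 1/|dx|=1.0353 1/|dy|=3.8637
    cross x-line → (5,4), t=0.5798
    cross x-line → (4,4), t=1.6150
    cross y-line → (4,5), t=1.6614 (wall)
  → r_3 = 1.6614

ranges = [0.4452, 0.4965, 1.6614]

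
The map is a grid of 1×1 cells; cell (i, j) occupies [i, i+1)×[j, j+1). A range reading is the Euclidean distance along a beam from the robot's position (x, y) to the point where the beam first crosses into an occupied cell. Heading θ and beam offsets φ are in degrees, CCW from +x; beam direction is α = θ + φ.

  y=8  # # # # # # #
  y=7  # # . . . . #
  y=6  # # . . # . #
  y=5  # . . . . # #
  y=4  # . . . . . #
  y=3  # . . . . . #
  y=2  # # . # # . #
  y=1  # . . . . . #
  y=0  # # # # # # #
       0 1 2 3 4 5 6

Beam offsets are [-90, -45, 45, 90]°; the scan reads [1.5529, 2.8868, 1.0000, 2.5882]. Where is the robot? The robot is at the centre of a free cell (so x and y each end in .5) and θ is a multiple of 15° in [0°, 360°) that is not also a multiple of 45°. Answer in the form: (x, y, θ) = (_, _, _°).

(x, y, θ) = (5.5, 3.5, 165°)

Enumerate (i+0.5, j+0.5, θ) over the 28 free cells and 16 admissible headings. For each, cast all 4 beams and compare to the given ranges.
  (3.5, 4.5, 285°): beam 1 = 2.5882 ≠ 1.5529 ✗
  (5.5, 1.5, 300°): beam 1 = 1.0000 ≠ 1.5529 ✗
  (4.5, 1.5, 195°): beam 1 = 0.5176 ≠ 1.5529 ✗
  (5.5, 1.5, 195°): beam 1 = 4.6587 ≠ 1.5529 ✗
  …
  (5.5, 3.5, 165°): r_1=1.5529, r_2=2.8868, r_3=1.0000, r_4=2.5882 — all match ✓
Unique over the lattice → pose = (5.5, 3.5, 165°).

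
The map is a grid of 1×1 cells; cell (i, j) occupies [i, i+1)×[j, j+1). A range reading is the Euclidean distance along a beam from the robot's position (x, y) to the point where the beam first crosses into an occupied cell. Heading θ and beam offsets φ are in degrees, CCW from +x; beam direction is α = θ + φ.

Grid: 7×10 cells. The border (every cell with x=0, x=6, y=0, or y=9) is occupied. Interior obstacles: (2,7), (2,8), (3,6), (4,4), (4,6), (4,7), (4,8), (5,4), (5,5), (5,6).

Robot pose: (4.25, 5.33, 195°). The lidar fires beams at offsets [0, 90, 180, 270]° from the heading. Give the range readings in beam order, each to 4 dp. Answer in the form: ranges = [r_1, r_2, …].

ranges = [3.3646, 0.3416, 0.7765, 0.6936]

beam 1: φ=0°, α=195°
  dir = (cos 195°, sin 195°) = (-0.9659, -0.2588); from cell (4,5)
  next x-line at t=0.2588, next y-line at t=1.2750; Δt_x=1.0353, Δt_y=3.8637
    x: enter (3,5) at t=0.2588
    y: enter (3,4) at t=1.2750
    x: enter (2,4) at t=1.2941
    x: enter (1,4) at t=2.3294
    x: enter (0,4) at t=3.3646 ← occupied
  → r_1 = 3.3646
beam 2: φ=90°, α=285°
  dir = (cos 285°, sin 285°) = (0.2588, -0.9659); from cell (4,5)
  next x-line at t=2.8978, next y-line at t=0.3416; Δt_x=3.8637, Δt_y=1.0353
    y: enter (4,4) at t=0.3416 ← occupied
  → r_2 = 0.3416
beam 3: φ=180°, α=15°
  dir = (cos 15°, sin 15°) = (0.9659, 0.2588); from cell (4,5)
  next x-line at t=0.7765, next y-line at t=2.5887; Δt_x=1.0353, Δt_y=3.8637
    x: enter (5,5) at t=0.7765 ← occupied
  → r_3 = 0.7765
beam 4: φ=270°, α=105°
  dir = (cos 105°, sin 105°) = (-0.2588, 0.9659); from cell (4,5)
  next x-line at t=0.9659, next y-line at t=0.6936; Δt_x=3.8637, Δt_y=1.0353
    y: enter (4,6) at t=0.6936 ← occupied
  → r_4 = 0.6936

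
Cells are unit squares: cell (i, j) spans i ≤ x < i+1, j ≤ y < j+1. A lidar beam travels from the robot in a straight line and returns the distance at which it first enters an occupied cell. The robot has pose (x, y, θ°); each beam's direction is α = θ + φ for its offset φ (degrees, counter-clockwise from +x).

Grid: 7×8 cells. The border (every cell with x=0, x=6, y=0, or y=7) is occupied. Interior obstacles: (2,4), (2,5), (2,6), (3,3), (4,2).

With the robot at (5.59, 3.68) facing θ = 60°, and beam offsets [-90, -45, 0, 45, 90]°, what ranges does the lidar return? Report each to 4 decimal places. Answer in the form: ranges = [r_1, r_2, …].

ranges = [0.4734, 0.4245, 0.8200, 3.4371, 2.9907]

beam 1: φ=-90°, α=330°
  direction (0.8660, -0.5000); cell (5,3); t to first gridline: x 0.4734, y 1.3600 (then +1.1547 / +2.0000)
    (6,3) via x @ 0.4734  # hit
  → r_1 = 0.4734
beam 2: φ=-45°, α=15°
  direction (0.9659, 0.2588); cell (5,3); t to first gridline: x 0.4245, y 1.2364 (then +1.0353 / +3.8637)
    (6,3) via x @ 0.4245  # hit
  → r_2 = 0.4245
beam 3: φ=0°, α=60°
  direction (0.5000, 0.8660); cell (5,3); t to first gridline: x 0.8200, y 0.3695 (then +2.0000 / +1.1547)
    (5,4) via y @ 0.3695
    (6,4) via x @ 0.8200  # hit
  → r_3 = 0.8200
beam 4: φ=45°, α=105°
  direction (-0.2588, 0.9659); cell (5,3); t to first gridline: x 2.2796, y 0.3313 (then +3.8637 / +1.0353)
    (5,4) via y @ 0.3313
    (5,5) via y @ 1.3666
    (4,5) via x @ 2.2796
    (4,6) via y @ 2.4018
    (4,7) via y @ 3.4371  # hit
  → r_4 = 3.4371
beam 5: φ=90°, α=150°
  direction (-0.8660, 0.5000); cell (5,3); t to first gridline: x 0.6813, y 0.6400 (then +1.1547 / +2.0000)
    (5,4) via y @ 0.6400
    (4,4) via x @ 0.6813
    (3,4) via x @ 1.8360
    (3,5) via y @ 2.6400
    (2,5) via x @ 2.9907  # hit
  → r_5 = 2.9907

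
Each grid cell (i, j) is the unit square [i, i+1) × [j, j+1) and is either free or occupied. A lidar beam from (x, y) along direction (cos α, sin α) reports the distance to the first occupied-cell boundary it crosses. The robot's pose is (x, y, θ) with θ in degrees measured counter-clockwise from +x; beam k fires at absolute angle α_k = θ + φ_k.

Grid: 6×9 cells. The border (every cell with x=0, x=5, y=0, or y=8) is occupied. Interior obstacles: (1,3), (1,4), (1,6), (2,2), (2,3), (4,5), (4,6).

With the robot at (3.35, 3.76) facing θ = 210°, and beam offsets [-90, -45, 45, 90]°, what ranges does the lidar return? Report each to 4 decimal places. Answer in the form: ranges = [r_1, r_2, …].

beam 1: φ=-90°, α=120°
  d=(-0.5000,0.8660)  start (3,3)  tX=0.7000 tY=0.2771  stride 1/|dx|=2.0000 1/|dy|=1.1547
    cross y-line → (3,4), t=0.2771
    cross x-line → (2,4), t=0.7000
    cross y-line → (2,5), t=1.4318
    cross y-line → (2,6), t=2.5865
    cross x-line → (1,6), t=2.7000 (wall)
  → r_1 = 2.7000
beam 2: φ=-45°, α=165°
  d=(-0.9659,0.2588)  start (3,3)  tX=0.3623 tY=0.9273  stride 1/|dx|=1.0353 1/|dy|=3.8637
    cross x-line → (2,3), t=0.3623 (wall)
  → r_2 = 0.3623
beam 3: φ=45°, α=255°
  d=(-0.2588,-0.9659)  start (3,3)  tX=1.3523 tY=0.7868  stride 1/|dx|=3.8637 1/|dy|=1.0353
    cross y-line → (3,2), t=0.7868
    cross x-line → (2,2), t=1.3523 (wall)
  → r_3 = 1.3523
beam 4: φ=90°, α=300°
  d=(0.5000,-0.8660)  start (3,3)  tX=1.3000 tY=0.8776  stride 1/|dx|=2.0000 1/|dy|=1.1547
    cross y-line → (3,2), t=0.8776
    cross x-line → (4,2), t=1.3000
    cross y-line → (4,1), t=2.0323
    cross y-line → (4,0), t=3.1870 (wall)
  → r_4 = 3.1870

ranges = [2.7000, 0.3623, 1.3523, 3.1870]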